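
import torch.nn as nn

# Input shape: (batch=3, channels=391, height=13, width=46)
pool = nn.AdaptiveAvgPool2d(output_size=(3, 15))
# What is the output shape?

Input shape: (3, 391, 13, 46)
Output shape: (3, 391, 3, 15)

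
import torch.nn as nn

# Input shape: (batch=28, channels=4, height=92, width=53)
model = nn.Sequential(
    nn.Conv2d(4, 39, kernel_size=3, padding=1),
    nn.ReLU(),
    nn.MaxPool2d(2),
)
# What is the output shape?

Input shape: (28, 4, 92, 53)
  -> after Conv2d: (28, 39, 92, 53)
  -> after ReLU: (28, 39, 92, 53)
Output shape: (28, 39, 46, 26)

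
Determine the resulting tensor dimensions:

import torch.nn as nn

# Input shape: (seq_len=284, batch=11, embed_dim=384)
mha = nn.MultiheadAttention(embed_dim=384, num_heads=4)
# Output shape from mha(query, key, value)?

Input shape: (284, 11, 384)
Output shape: (284, 11, 384)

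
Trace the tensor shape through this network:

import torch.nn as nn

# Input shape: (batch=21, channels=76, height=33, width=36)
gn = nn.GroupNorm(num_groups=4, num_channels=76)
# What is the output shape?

Input shape: (21, 76, 33, 36)
Output shape: (21, 76, 33, 36)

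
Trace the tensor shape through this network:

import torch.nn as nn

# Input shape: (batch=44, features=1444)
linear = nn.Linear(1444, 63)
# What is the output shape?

Input shape: (44, 1444)
Output shape: (44, 63)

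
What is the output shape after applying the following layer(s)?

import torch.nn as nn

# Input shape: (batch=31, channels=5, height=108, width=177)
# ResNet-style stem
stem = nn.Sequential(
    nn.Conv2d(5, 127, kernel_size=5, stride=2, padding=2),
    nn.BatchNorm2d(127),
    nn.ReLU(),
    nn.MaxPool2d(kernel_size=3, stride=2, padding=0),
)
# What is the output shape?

Input shape: (31, 5, 108, 177)
  -> after Conv2d 5x5 stride=2: (31, 127, 54, 89)
Output shape: (31, 127, 26, 44)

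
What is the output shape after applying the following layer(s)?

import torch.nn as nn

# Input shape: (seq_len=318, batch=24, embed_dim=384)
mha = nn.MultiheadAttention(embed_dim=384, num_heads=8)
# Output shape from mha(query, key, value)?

Input shape: (318, 24, 384)
Output shape: (318, 24, 384)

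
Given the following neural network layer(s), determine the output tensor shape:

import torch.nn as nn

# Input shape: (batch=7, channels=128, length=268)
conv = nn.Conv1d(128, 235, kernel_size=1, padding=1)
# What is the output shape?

Input shape: (7, 128, 268)
Output shape: (7, 235, 270)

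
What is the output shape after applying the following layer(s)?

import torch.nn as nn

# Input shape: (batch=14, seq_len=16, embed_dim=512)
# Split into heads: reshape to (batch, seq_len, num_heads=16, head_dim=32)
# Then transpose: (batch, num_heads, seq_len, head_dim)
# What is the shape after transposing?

Input shape: (14, 16, 512)
  -> after reshape: (14, 16, 16, 32)
Output shape: (14, 16, 16, 32)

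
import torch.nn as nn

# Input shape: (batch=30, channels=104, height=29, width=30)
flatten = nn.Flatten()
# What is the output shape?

Input shape: (30, 104, 29, 30)
Output shape: (30, 90480)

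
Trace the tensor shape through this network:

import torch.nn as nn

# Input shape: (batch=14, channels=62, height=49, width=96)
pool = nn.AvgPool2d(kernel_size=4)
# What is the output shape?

Input shape: (14, 62, 49, 96)
Output shape: (14, 62, 12, 24)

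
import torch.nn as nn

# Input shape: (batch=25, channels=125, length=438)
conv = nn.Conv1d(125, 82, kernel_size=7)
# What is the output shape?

Input shape: (25, 125, 438)
Output shape: (25, 82, 432)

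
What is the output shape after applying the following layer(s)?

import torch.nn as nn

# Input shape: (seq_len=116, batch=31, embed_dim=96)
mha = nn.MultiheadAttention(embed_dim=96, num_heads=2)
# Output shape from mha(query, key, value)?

Input shape: (116, 31, 96)
Output shape: (116, 31, 96)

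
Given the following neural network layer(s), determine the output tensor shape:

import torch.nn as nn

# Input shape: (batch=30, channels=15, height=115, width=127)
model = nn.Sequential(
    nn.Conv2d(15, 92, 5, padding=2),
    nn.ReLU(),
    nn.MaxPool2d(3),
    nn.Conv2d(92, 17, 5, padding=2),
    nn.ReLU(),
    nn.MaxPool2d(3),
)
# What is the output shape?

Input shape: (30, 15, 115, 127)
  -> after first Conv2d: (30, 92, 115, 127)
  -> after first MaxPool2d: (30, 92, 38, 42)
  -> after second Conv2d: (30, 17, 38, 42)
Output shape: (30, 17, 12, 14)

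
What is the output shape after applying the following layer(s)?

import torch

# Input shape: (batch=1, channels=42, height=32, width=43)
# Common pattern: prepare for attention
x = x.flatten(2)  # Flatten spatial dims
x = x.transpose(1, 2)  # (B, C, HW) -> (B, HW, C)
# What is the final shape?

Input shape: (1, 42, 32, 43)
  -> after flatten(2): (1, 42, 1376)
Output shape: (1, 1376, 42)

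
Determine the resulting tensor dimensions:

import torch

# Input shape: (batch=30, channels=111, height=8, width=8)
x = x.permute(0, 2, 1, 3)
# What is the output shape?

Input shape: (30, 111, 8, 8)
Output shape: (30, 8, 111, 8)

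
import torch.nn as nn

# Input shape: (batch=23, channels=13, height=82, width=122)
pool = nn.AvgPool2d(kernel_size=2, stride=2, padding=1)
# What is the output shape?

Input shape: (23, 13, 82, 122)
Output shape: (23, 13, 42, 62)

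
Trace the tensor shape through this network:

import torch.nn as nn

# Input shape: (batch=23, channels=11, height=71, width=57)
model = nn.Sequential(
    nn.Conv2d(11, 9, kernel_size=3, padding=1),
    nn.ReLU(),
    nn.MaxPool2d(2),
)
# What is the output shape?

Input shape: (23, 11, 71, 57)
  -> after Conv2d: (23, 9, 71, 57)
  -> after ReLU: (23, 9, 71, 57)
Output shape: (23, 9, 35, 28)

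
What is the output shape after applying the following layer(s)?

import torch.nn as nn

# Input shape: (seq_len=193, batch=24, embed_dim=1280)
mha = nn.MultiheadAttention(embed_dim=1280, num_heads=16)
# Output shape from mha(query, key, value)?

Input shape: (193, 24, 1280)
Output shape: (193, 24, 1280)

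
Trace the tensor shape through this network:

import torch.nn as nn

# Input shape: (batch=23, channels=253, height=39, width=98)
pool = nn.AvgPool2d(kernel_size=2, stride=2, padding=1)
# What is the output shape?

Input shape: (23, 253, 39, 98)
Output shape: (23, 253, 20, 50)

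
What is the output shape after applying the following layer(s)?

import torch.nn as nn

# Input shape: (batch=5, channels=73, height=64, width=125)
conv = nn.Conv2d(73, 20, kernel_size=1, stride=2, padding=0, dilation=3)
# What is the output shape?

Input shape: (5, 73, 64, 125)
Output shape: (5, 20, 32, 63)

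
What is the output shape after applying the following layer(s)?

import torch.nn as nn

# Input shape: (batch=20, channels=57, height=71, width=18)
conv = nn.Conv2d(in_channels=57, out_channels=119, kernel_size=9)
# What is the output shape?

Input shape: (20, 57, 71, 18)
Output shape: (20, 119, 63, 10)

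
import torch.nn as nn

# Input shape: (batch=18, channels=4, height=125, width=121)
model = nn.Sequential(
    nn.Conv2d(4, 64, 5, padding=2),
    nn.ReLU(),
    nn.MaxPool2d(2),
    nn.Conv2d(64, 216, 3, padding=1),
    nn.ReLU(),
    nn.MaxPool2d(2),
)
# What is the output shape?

Input shape: (18, 4, 125, 121)
  -> after first Conv2d: (18, 64, 125, 121)
  -> after first MaxPool2d: (18, 64, 62, 60)
  -> after second Conv2d: (18, 216, 62, 60)
Output shape: (18, 216, 31, 30)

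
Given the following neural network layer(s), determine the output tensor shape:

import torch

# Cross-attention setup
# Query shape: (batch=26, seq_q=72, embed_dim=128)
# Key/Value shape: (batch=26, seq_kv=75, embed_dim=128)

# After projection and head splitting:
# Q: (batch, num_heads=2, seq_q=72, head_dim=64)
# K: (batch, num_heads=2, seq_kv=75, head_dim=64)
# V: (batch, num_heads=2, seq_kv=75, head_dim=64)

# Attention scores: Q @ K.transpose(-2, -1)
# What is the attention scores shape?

Input shape: (26, 72, 128)
Output shape: (26, 2, 72, 75)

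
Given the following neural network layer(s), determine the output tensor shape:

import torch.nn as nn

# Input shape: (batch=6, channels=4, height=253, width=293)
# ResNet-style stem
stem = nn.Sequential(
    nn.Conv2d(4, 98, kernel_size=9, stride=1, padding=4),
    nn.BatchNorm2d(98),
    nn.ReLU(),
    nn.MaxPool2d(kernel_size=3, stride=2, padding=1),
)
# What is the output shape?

Input shape: (6, 4, 253, 293)
  -> after Conv2d 9x9 stride=1: (6, 98, 253, 293)
Output shape: (6, 98, 127, 147)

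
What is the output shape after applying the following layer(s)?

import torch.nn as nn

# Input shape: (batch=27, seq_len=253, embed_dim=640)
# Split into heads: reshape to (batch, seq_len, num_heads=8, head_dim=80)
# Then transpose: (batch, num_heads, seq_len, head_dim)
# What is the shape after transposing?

Input shape: (27, 253, 640)
  -> after reshape: (27, 253, 8, 80)
Output shape: (27, 8, 253, 80)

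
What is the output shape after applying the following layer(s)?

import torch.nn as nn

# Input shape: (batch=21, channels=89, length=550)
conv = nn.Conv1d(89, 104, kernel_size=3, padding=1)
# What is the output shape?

Input shape: (21, 89, 550)
Output shape: (21, 104, 550)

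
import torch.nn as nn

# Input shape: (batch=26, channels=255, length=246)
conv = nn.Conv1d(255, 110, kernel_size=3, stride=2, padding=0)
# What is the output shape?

Input shape: (26, 255, 246)
Output shape: (26, 110, 122)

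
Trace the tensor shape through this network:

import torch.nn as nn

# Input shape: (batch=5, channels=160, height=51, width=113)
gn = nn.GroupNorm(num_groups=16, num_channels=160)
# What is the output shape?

Input shape: (5, 160, 51, 113)
Output shape: (5, 160, 51, 113)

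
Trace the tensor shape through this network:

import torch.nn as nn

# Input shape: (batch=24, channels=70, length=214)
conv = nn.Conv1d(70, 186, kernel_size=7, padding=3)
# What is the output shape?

Input shape: (24, 70, 214)
Output shape: (24, 186, 214)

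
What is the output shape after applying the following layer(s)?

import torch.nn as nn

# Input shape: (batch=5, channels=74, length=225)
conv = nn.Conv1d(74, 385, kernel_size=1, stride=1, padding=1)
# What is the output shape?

Input shape: (5, 74, 225)
Output shape: (5, 385, 227)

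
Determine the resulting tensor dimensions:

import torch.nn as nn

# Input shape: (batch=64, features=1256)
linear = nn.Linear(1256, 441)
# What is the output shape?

Input shape: (64, 1256)
Output shape: (64, 441)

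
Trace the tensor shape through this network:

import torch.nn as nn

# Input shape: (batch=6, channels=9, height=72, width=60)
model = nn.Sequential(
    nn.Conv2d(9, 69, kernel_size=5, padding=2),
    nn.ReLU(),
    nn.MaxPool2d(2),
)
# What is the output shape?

Input shape: (6, 9, 72, 60)
  -> after Conv2d: (6, 69, 72, 60)
  -> after ReLU: (6, 69, 72, 60)
Output shape: (6, 69, 36, 30)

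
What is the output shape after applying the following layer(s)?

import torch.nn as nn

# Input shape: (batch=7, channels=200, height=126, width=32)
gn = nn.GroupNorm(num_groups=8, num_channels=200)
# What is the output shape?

Input shape: (7, 200, 126, 32)
Output shape: (7, 200, 126, 32)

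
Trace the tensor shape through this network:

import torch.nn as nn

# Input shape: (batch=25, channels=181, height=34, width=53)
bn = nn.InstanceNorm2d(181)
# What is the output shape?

Input shape: (25, 181, 34, 53)
Output shape: (25, 181, 34, 53)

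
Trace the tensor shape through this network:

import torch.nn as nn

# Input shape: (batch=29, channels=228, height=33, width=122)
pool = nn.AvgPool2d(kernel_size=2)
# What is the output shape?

Input shape: (29, 228, 33, 122)
Output shape: (29, 228, 16, 61)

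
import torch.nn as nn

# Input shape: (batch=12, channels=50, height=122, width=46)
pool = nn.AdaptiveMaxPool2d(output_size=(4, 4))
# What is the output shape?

Input shape: (12, 50, 122, 46)
Output shape: (12, 50, 4, 4)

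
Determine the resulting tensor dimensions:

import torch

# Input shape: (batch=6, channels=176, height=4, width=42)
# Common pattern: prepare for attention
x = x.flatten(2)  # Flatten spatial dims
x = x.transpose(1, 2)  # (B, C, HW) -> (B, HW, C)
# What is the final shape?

Input shape: (6, 176, 4, 42)
  -> after flatten(2): (6, 176, 168)
Output shape: (6, 168, 176)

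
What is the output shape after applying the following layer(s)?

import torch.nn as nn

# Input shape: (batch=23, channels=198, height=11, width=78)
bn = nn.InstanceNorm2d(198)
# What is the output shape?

Input shape: (23, 198, 11, 78)
Output shape: (23, 198, 11, 78)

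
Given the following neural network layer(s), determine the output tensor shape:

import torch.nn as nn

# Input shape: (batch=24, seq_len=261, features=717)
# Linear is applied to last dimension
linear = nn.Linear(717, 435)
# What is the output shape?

Input shape: (24, 261, 717)
Output shape: (24, 261, 435)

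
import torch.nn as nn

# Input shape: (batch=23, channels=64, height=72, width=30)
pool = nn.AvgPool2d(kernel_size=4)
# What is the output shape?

Input shape: (23, 64, 72, 30)
Output shape: (23, 64, 18, 7)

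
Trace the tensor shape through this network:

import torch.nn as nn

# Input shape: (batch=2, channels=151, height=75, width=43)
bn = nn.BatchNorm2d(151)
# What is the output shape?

Input shape: (2, 151, 75, 43)
Output shape: (2, 151, 75, 43)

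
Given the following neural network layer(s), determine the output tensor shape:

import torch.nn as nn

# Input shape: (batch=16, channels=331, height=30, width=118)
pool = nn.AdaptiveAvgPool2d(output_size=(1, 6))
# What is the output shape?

Input shape: (16, 331, 30, 118)
Output shape: (16, 331, 1, 6)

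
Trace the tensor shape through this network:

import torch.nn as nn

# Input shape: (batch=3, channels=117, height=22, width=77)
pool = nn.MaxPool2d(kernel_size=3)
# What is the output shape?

Input shape: (3, 117, 22, 77)
Output shape: (3, 117, 7, 25)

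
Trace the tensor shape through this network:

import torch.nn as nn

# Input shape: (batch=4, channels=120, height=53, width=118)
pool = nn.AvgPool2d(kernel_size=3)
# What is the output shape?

Input shape: (4, 120, 53, 118)
Output shape: (4, 120, 17, 39)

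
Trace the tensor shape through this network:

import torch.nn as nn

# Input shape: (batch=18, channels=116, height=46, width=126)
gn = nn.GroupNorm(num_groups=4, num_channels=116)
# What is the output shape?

Input shape: (18, 116, 46, 126)
Output shape: (18, 116, 46, 126)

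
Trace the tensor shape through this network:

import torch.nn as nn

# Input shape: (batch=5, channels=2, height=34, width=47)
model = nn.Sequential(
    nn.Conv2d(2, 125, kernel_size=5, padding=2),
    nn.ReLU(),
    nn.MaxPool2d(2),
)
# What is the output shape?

Input shape: (5, 2, 34, 47)
  -> after Conv2d: (5, 125, 34, 47)
  -> after ReLU: (5, 125, 34, 47)
Output shape: (5, 125, 17, 23)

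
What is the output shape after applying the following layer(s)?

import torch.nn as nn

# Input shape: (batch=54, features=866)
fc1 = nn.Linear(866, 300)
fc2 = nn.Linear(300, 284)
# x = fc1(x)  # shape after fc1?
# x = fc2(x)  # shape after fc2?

Input shape: (54, 866)
  -> after fc1: (54, 300)
Output shape: (54, 284)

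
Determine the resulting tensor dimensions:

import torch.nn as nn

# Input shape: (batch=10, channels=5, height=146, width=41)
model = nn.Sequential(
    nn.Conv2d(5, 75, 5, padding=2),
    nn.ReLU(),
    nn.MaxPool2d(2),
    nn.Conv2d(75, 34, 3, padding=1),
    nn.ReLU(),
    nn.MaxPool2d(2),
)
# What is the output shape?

Input shape: (10, 5, 146, 41)
  -> after first Conv2d: (10, 75, 146, 41)
  -> after first MaxPool2d: (10, 75, 73, 20)
  -> after second Conv2d: (10, 34, 73, 20)
Output shape: (10, 34, 36, 10)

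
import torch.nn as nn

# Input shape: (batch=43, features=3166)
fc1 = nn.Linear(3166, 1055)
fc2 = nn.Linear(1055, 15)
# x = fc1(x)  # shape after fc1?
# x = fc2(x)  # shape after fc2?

Input shape: (43, 3166)
  -> after fc1: (43, 1055)
Output shape: (43, 15)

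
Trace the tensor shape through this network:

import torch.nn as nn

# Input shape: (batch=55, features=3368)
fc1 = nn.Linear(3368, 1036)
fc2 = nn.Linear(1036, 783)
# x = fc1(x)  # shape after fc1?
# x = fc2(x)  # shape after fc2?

Input shape: (55, 3368)
  -> after fc1: (55, 1036)
Output shape: (55, 783)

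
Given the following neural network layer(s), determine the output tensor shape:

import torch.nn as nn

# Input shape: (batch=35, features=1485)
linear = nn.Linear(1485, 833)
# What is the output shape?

Input shape: (35, 1485)
Output shape: (35, 833)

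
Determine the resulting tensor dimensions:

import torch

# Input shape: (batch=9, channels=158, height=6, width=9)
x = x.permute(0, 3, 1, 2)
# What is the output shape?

Input shape: (9, 158, 6, 9)
Output shape: (9, 9, 158, 6)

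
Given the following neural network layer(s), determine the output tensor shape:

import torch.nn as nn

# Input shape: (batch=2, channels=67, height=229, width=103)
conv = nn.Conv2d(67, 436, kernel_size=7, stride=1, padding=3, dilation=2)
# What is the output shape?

Input shape: (2, 67, 229, 103)
Output shape: (2, 436, 223, 97)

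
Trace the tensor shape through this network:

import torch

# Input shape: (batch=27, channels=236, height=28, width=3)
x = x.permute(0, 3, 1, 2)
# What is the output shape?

Input shape: (27, 236, 28, 3)
Output shape: (27, 3, 236, 28)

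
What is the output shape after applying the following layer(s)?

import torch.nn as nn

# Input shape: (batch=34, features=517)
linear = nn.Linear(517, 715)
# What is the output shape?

Input shape: (34, 517)
Output shape: (34, 715)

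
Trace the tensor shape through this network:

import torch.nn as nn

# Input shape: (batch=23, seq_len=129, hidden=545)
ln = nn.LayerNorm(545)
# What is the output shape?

Input shape: (23, 129, 545)
Output shape: (23, 129, 545)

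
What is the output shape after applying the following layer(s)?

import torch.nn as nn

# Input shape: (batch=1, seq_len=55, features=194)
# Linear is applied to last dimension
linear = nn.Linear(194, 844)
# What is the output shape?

Input shape: (1, 55, 194)
Output shape: (1, 55, 844)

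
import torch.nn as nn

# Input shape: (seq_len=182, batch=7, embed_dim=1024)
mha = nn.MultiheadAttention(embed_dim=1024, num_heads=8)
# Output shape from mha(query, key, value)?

Input shape: (182, 7, 1024)
Output shape: (182, 7, 1024)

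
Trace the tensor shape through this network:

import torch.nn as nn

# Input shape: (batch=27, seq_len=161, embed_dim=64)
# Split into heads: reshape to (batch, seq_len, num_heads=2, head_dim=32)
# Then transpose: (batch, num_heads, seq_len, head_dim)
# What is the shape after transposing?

Input shape: (27, 161, 64)
  -> after reshape: (27, 161, 2, 32)
Output shape: (27, 2, 161, 32)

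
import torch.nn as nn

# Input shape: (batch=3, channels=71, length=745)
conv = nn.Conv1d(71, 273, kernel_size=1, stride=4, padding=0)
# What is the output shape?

Input shape: (3, 71, 745)
Output shape: (3, 273, 187)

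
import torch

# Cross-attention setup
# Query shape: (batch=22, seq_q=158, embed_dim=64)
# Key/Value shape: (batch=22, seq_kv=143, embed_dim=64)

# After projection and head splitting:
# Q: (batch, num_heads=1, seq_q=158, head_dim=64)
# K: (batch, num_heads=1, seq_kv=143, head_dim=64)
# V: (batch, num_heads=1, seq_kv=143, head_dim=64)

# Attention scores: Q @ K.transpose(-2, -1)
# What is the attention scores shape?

Input shape: (22, 158, 64)
Output shape: (22, 1, 158, 143)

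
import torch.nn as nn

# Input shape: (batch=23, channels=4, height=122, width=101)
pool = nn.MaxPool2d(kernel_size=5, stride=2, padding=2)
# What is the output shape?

Input shape: (23, 4, 122, 101)
Output shape: (23, 4, 61, 51)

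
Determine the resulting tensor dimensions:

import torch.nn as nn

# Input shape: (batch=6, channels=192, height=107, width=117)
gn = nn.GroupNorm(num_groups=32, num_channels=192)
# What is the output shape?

Input shape: (6, 192, 107, 117)
Output shape: (6, 192, 107, 117)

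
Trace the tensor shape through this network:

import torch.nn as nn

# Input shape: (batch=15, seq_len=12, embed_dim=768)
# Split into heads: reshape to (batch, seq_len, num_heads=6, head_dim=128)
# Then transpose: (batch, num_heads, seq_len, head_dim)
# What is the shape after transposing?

Input shape: (15, 12, 768)
  -> after reshape: (15, 12, 6, 128)
Output shape: (15, 6, 12, 128)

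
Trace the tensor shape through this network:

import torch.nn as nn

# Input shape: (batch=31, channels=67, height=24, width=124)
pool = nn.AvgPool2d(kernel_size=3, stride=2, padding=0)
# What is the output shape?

Input shape: (31, 67, 24, 124)
Output shape: (31, 67, 11, 61)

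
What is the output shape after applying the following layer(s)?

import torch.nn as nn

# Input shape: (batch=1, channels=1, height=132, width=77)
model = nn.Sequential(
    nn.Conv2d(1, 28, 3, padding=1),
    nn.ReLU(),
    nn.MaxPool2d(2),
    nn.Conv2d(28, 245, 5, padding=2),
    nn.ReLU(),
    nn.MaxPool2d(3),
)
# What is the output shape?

Input shape: (1, 1, 132, 77)
  -> after first Conv2d: (1, 28, 132, 77)
  -> after first MaxPool2d: (1, 28, 66, 38)
  -> after second Conv2d: (1, 245, 66, 38)
Output shape: (1, 245, 22, 12)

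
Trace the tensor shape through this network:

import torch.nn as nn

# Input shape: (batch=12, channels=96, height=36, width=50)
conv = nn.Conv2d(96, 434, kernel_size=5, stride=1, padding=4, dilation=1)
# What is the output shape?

Input shape: (12, 96, 36, 50)
Output shape: (12, 434, 40, 54)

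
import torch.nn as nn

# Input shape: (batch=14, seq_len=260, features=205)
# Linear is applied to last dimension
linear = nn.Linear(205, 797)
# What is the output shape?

Input shape: (14, 260, 205)
Output shape: (14, 260, 797)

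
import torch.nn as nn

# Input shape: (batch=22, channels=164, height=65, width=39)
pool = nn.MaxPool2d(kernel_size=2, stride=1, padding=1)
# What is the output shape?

Input shape: (22, 164, 65, 39)
Output shape: (22, 164, 66, 40)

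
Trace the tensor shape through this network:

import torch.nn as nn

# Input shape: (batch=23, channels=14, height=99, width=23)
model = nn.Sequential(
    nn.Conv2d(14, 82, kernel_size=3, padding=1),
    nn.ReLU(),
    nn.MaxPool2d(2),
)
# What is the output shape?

Input shape: (23, 14, 99, 23)
  -> after Conv2d: (23, 82, 99, 23)
  -> after ReLU: (23, 82, 99, 23)
Output shape: (23, 82, 49, 11)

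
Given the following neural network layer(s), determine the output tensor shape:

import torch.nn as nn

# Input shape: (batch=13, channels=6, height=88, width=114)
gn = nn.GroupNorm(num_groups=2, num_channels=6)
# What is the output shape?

Input shape: (13, 6, 88, 114)
Output shape: (13, 6, 88, 114)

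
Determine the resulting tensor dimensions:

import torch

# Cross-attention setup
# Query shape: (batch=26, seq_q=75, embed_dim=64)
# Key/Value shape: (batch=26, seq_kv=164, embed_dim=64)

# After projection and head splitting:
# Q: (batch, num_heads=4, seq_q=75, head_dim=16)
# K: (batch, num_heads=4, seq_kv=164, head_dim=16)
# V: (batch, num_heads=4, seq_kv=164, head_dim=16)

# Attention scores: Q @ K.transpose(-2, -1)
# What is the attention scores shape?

Input shape: (26, 75, 64)
Output shape: (26, 4, 75, 164)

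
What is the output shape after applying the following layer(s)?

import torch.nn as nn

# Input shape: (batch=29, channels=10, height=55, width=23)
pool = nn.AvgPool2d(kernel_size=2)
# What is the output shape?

Input shape: (29, 10, 55, 23)
Output shape: (29, 10, 27, 11)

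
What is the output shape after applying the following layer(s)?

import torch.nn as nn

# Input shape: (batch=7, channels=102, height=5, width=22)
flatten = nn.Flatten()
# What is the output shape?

Input shape: (7, 102, 5, 22)
Output shape: (7, 11220)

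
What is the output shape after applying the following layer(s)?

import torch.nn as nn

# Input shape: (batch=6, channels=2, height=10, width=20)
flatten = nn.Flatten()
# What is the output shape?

Input shape: (6, 2, 10, 20)
Output shape: (6, 400)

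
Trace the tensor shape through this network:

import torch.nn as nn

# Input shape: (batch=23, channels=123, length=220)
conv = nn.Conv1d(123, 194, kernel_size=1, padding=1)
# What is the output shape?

Input shape: (23, 123, 220)
Output shape: (23, 194, 222)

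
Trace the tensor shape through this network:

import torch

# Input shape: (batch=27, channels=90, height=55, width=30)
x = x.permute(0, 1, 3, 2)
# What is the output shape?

Input shape: (27, 90, 55, 30)
Output shape: (27, 90, 30, 55)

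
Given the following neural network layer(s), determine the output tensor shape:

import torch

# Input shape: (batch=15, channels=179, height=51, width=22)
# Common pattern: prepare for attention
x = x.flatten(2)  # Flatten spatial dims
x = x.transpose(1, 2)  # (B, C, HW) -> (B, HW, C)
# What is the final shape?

Input shape: (15, 179, 51, 22)
  -> after flatten(2): (15, 179, 1122)
Output shape: (15, 1122, 179)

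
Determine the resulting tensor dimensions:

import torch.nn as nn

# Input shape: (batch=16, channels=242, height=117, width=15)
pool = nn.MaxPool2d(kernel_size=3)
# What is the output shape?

Input shape: (16, 242, 117, 15)
Output shape: (16, 242, 39, 5)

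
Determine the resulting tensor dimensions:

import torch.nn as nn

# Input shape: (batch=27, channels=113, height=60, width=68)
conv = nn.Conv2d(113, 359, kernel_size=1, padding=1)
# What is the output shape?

Input shape: (27, 113, 60, 68)
Output shape: (27, 359, 62, 70)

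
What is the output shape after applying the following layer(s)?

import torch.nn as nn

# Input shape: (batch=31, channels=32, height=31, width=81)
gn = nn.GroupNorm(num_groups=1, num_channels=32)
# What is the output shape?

Input shape: (31, 32, 31, 81)
Output shape: (31, 32, 31, 81)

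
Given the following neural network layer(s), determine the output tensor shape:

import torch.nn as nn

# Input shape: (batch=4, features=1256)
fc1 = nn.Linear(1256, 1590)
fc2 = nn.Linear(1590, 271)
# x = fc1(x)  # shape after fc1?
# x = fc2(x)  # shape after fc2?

Input shape: (4, 1256)
  -> after fc1: (4, 1590)
Output shape: (4, 271)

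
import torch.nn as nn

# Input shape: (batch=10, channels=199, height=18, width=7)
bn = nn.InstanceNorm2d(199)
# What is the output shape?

Input shape: (10, 199, 18, 7)
Output shape: (10, 199, 18, 7)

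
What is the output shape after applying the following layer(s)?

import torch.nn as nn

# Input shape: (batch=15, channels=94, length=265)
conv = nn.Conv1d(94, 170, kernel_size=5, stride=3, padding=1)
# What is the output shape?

Input shape: (15, 94, 265)
Output shape: (15, 170, 88)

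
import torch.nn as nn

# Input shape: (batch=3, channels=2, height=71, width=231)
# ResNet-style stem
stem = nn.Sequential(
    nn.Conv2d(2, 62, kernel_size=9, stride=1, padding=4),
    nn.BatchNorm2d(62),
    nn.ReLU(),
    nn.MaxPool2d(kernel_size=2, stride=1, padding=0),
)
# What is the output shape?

Input shape: (3, 2, 71, 231)
  -> after Conv2d 9x9 stride=1: (3, 62, 71, 231)
Output shape: (3, 62, 70, 230)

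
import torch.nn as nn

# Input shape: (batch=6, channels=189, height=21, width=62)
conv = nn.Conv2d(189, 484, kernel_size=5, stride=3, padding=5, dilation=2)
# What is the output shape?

Input shape: (6, 189, 21, 62)
Output shape: (6, 484, 8, 22)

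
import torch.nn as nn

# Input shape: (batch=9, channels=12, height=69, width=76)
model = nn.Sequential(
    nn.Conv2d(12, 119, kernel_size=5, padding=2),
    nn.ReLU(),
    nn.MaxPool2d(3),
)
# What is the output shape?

Input shape: (9, 12, 69, 76)
  -> after Conv2d: (9, 119, 69, 76)
  -> after ReLU: (9, 119, 69, 76)
Output shape: (9, 119, 23, 25)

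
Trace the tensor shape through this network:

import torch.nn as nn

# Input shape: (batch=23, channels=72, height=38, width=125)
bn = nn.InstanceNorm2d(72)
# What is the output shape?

Input shape: (23, 72, 38, 125)
Output shape: (23, 72, 38, 125)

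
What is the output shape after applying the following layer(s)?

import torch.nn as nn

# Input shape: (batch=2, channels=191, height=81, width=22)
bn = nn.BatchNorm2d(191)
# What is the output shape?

Input shape: (2, 191, 81, 22)
Output shape: (2, 191, 81, 22)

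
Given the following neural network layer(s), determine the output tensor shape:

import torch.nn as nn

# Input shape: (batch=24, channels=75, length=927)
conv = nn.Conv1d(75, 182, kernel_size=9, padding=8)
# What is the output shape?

Input shape: (24, 75, 927)
Output shape: (24, 182, 935)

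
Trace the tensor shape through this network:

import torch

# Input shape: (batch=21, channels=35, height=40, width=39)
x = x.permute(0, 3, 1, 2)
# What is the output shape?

Input shape: (21, 35, 40, 39)
Output shape: (21, 39, 35, 40)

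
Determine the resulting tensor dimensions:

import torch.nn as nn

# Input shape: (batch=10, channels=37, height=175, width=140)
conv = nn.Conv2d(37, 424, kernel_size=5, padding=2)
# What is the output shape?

Input shape: (10, 37, 175, 140)
Output shape: (10, 424, 175, 140)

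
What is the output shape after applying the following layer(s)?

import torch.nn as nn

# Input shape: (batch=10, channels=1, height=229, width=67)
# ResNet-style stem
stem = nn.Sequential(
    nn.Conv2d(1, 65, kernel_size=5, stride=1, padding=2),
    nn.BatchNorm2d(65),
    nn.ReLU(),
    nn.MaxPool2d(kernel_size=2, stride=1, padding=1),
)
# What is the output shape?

Input shape: (10, 1, 229, 67)
  -> after Conv2d 5x5 stride=1: (10, 65, 229, 67)
Output shape: (10, 65, 230, 68)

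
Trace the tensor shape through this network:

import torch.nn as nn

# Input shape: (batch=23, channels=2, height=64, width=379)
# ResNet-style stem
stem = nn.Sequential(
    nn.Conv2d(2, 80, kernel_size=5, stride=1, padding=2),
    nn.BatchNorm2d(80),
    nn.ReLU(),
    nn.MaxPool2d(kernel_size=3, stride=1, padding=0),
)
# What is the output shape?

Input shape: (23, 2, 64, 379)
  -> after Conv2d 5x5 stride=1: (23, 80, 64, 379)
Output shape: (23, 80, 62, 377)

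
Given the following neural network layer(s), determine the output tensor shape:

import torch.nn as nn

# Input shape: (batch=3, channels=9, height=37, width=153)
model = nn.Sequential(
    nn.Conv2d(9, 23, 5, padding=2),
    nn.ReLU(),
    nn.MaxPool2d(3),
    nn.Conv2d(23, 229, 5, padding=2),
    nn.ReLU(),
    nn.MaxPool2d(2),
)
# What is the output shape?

Input shape: (3, 9, 37, 153)
  -> after first Conv2d: (3, 23, 37, 153)
  -> after first MaxPool2d: (3, 23, 12, 51)
  -> after second Conv2d: (3, 229, 12, 51)
Output shape: (3, 229, 6, 25)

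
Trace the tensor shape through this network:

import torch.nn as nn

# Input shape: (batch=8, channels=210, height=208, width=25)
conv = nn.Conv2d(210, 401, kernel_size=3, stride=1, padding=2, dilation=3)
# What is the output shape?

Input shape: (8, 210, 208, 25)
Output shape: (8, 401, 206, 23)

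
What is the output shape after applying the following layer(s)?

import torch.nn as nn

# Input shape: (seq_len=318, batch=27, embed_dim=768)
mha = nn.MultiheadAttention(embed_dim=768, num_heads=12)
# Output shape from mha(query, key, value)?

Input shape: (318, 27, 768)
Output shape: (318, 27, 768)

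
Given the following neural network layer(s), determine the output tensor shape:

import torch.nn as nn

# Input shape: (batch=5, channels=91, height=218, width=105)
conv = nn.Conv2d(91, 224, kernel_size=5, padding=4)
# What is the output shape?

Input shape: (5, 91, 218, 105)
Output shape: (5, 224, 222, 109)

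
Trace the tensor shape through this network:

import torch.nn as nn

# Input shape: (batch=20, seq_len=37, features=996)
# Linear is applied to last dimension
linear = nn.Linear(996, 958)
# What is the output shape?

Input shape: (20, 37, 996)
Output shape: (20, 37, 958)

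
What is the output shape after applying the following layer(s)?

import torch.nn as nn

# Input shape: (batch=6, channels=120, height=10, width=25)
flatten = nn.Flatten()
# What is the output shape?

Input shape: (6, 120, 10, 25)
Output shape: (6, 30000)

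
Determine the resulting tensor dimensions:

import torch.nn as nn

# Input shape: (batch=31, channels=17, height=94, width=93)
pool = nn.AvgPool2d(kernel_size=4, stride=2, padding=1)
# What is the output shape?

Input shape: (31, 17, 94, 93)
Output shape: (31, 17, 47, 46)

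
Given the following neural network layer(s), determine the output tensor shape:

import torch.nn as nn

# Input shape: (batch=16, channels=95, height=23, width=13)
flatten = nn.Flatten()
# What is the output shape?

Input shape: (16, 95, 23, 13)
Output shape: (16, 28405)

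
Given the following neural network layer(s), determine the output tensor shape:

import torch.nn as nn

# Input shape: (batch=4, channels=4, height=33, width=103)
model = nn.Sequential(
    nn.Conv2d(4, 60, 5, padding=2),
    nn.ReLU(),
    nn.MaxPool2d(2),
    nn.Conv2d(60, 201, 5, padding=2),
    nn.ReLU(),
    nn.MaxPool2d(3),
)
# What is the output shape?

Input shape: (4, 4, 33, 103)
  -> after first Conv2d: (4, 60, 33, 103)
  -> after first MaxPool2d: (4, 60, 16, 51)
  -> after second Conv2d: (4, 201, 16, 51)
Output shape: (4, 201, 5, 17)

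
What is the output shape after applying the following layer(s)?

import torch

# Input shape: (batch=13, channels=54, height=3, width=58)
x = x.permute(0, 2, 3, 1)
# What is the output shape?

Input shape: (13, 54, 3, 58)
Output shape: (13, 3, 58, 54)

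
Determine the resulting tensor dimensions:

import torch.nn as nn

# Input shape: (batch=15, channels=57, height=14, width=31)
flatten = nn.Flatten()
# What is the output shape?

Input shape: (15, 57, 14, 31)
Output shape: (15, 24738)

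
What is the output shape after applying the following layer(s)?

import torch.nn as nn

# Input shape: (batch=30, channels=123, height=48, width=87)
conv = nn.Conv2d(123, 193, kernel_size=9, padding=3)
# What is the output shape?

Input shape: (30, 123, 48, 87)
Output shape: (30, 193, 46, 85)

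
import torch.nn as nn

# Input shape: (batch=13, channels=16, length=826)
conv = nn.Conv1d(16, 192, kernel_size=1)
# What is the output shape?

Input shape: (13, 16, 826)
Output shape: (13, 192, 826)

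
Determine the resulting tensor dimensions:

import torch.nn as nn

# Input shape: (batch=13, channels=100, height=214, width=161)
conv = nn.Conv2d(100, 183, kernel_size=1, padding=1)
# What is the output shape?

Input shape: (13, 100, 214, 161)
Output shape: (13, 183, 216, 163)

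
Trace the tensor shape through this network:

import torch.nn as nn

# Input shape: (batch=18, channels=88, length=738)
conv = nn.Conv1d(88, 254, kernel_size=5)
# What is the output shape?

Input shape: (18, 88, 738)
Output shape: (18, 254, 734)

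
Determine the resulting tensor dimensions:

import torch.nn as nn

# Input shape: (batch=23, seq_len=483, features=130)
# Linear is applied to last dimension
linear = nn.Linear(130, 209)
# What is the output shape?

Input shape: (23, 483, 130)
Output shape: (23, 483, 209)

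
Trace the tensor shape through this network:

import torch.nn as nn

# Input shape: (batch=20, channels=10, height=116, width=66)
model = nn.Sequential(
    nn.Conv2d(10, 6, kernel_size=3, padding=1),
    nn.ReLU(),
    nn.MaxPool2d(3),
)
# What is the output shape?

Input shape: (20, 10, 116, 66)
  -> after Conv2d: (20, 6, 116, 66)
  -> after ReLU: (20, 6, 116, 66)
Output shape: (20, 6, 38, 22)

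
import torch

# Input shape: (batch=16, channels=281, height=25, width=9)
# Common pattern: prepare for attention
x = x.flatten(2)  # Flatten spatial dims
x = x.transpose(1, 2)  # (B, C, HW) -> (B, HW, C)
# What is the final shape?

Input shape: (16, 281, 25, 9)
  -> after flatten(2): (16, 281, 225)
Output shape: (16, 225, 281)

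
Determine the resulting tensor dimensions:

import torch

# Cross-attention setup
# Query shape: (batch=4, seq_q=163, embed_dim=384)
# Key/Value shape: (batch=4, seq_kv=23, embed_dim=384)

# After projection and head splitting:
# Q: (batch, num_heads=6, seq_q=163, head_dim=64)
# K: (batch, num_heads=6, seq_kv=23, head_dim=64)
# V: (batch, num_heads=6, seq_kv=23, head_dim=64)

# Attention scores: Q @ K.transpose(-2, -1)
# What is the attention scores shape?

Input shape: (4, 163, 384)
Output shape: (4, 6, 163, 23)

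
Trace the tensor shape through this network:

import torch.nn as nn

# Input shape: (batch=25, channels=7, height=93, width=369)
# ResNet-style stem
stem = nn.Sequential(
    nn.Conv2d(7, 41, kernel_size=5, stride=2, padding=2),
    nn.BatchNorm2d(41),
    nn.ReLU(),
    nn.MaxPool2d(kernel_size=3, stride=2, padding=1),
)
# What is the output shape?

Input shape: (25, 7, 93, 369)
  -> after Conv2d 5x5 stride=2: (25, 41, 47, 185)
Output shape: (25, 41, 24, 93)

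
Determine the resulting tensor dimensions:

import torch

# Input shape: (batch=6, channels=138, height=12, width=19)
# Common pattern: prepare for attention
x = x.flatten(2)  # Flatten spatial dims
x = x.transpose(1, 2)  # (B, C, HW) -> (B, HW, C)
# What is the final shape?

Input shape: (6, 138, 12, 19)
  -> after flatten(2): (6, 138, 228)
Output shape: (6, 228, 138)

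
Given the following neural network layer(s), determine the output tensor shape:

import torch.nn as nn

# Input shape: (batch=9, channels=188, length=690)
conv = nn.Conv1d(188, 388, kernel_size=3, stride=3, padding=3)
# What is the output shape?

Input shape: (9, 188, 690)
Output shape: (9, 388, 232)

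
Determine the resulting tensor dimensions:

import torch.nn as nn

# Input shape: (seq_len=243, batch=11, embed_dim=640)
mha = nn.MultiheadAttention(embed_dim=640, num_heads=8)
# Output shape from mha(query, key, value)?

Input shape: (243, 11, 640)
Output shape: (243, 11, 640)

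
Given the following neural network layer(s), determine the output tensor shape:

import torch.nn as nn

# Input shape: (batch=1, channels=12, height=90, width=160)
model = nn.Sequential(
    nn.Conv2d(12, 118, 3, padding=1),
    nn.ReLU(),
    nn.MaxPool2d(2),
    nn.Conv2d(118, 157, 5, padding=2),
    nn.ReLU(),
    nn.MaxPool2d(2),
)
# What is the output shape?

Input shape: (1, 12, 90, 160)
  -> after first Conv2d: (1, 118, 90, 160)
  -> after first MaxPool2d: (1, 118, 45, 80)
  -> after second Conv2d: (1, 157, 45, 80)
Output shape: (1, 157, 22, 40)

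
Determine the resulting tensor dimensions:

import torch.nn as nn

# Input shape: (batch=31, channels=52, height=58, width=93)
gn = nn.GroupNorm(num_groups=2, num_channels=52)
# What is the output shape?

Input shape: (31, 52, 58, 93)
Output shape: (31, 52, 58, 93)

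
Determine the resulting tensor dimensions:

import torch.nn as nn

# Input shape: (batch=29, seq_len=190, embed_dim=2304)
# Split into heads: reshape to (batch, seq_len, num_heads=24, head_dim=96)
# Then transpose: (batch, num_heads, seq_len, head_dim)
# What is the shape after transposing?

Input shape: (29, 190, 2304)
  -> after reshape: (29, 190, 24, 96)
Output shape: (29, 24, 190, 96)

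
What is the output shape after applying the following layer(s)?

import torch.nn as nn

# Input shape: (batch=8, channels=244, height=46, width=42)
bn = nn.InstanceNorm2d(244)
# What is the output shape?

Input shape: (8, 244, 46, 42)
Output shape: (8, 244, 46, 42)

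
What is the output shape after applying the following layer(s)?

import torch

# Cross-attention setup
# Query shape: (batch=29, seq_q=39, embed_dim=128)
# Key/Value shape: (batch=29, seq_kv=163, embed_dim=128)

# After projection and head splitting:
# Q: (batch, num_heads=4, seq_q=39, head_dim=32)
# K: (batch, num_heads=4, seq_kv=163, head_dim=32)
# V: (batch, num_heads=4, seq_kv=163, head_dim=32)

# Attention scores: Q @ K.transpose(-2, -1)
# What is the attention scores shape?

Input shape: (29, 39, 128)
Output shape: (29, 4, 39, 163)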